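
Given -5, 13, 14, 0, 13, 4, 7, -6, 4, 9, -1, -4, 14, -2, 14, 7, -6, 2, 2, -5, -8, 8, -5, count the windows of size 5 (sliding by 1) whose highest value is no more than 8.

4

(-5, 13, 14, 0, 13) → max 14
(13, 14, 0, 13, 4) → max 14
(14, 0, 13, 4, 7) → max 14
(0, 13, 4, 7, -6) → max 13
(13, 4, 7, -6, 4) → max 13
(4, 7, -6, 4, 9) → max 9
(7, -6, 4, 9, -1) → max 9
(-6, 4, 9, -1, -4) → max 9
(4, 9, -1, -4, 14) → max 14
(9, -1, -4, 14, -2) → max 14
(-1, -4, 14, -2, 14) → max 14
(-4, 14, -2, 14, 7) → max 14
(14, -2, 14, 7, -6) → max 14
(-2, 14, 7, -6, 2) → max 14
(14, 7, -6, 2, 2) → max 14
(7, -6, 2, 2, -5) → max 7  ≤ 8 ✓
(-6, 2, 2, -5, -8) → max 2  ≤ 8 ✓
(2, 2, -5, -8, 8) → max 8  ≤ 8 ✓
(2, -5, -8, 8, -5) → max 8  ≤ 8 ✓
4 windows satisfy the condition.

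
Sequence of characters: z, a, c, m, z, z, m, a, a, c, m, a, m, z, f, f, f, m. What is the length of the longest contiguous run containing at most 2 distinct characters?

add z: window [z] (1 distinct), len 1
add a: window [z, a] (2 distinct), len 2
add c: window [a, c] (2 distinct), len 2
add m: window [c, m] (2 distinct), len 2
add z: window [m, z] (2 distinct), len 2
add z: window [m, z, z] (2 distinct), len 3
add m: window [m, z, z, m] (2 distinct), len 4
add a: window [m, a] (2 distinct), len 2
add a: window [m, a, a] (2 distinct), len 3
add c: window [a, a, c] (2 distinct), len 3
add m: window [c, m] (2 distinct), len 2
add a: window [m, a] (2 distinct), len 2
add m: window [m, a, m] (2 distinct), len 3
add z: window [m, z] (2 distinct), len 2
add f: window [z, f] (2 distinct), len 2
add f: window [z, f, f] (2 distinct), len 3
add f: window [z, f, f, f] (2 distinct), len 4
add m: window [f, f, f, m] (2 distinct), len 4
Longest length with ≤2 distinct: 4.

4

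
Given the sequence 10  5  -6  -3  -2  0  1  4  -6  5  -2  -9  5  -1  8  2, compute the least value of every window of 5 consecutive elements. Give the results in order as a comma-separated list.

(10, 5, -6, -3, -2) → min -6
(5, -6, -3, -2, 0) → min -6
(-6, -3, -2, 0, 1) → min -6
(-3, -2, 0, 1, 4) → min -3
(-2, 0, 1, 4, -6) → min -6
(0, 1, 4, -6, 5) → min -6
(1, 4, -6, 5, -2) → min -6
(4, -6, 5, -2, -9) → min -9
(-6, 5, -2, -9, 5) → min -9
(5, -2, -9, 5, -1) → min -9
(-2, -9, 5, -1, 8) → min -9
(-9, 5, -1, 8, 2) → min -9

-6, -6, -6, -3, -6, -6, -6, -9, -9, -9, -9, -9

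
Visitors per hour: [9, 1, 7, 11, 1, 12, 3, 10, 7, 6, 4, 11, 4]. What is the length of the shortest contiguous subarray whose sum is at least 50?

Extend right; whenever the sum reaches 50, record the length and shrink from the left:
add 9: running sum 9 < 50
add 1: running sum 10 < 50
add 7: running sum 17 < 50
add 11: running sum 28 < 50
add 1: running sum 29 < 50
add 12: running sum 41 < 50
add 3: running sum 44 < 50
add 10: shortest ending here [9, 1, 7, 11, 1, 12, 3, 10] sum 54, len 8
add 7: shortest ending here [7, 11, 1, 12, 3, 10, 7] sum 51, len 7
add 6: shortest ending here [11, 1, 12, 3, 10, 7, 6] sum 50, len 7
add 4: shortest ending here [11, 1, 12, 3, 10, 7, 6, 4] sum 54, len 8
add 11: shortest ending here [12, 3, 10, 7, 6, 4, 11] sum 53, len 7
add 4: shortest ending here [12, 3, 10, 7, 6, 4, 11, 4] sum 57, len 8
Shortest qualifying length: 7.

7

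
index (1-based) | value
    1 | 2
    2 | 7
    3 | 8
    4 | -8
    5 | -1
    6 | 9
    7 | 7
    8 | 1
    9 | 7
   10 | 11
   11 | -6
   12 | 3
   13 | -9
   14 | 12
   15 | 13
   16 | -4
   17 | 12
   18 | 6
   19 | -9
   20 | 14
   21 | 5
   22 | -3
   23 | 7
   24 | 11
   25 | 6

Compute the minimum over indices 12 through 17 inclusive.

Elements at indices 12..17: 3, -9, 12, 13, -4, 12
min(3, -9, 12, 13, -4, 12) = -9

-9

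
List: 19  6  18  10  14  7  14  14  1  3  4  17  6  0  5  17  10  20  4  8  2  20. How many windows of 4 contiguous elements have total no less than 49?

5

[19, 6, 18, 10] → sum 53  ≥ 49 ✓
[6, 18, 10, 14] → sum 48
[18, 10, 14, 7] → sum 49  ≥ 49 ✓
[10, 14, 7, 14] → sum 45
[14, 7, 14, 14] → sum 49  ≥ 49 ✓
[7, 14, 14, 1] → sum 36
[14, 14, 1, 3] → sum 32
[14, 1, 3, 4] → sum 22
[1, 3, 4, 17] → sum 25
[3, 4, 17, 6] → sum 30
[4, 17, 6, 0] → sum 27
[17, 6, 0, 5] → sum 28
[6, 0, 5, 17] → sum 28
[0, 5, 17, 10] → sum 32
[5, 17, 10, 20] → sum 52  ≥ 49 ✓
[17, 10, 20, 4] → sum 51  ≥ 49 ✓
[10, 20, 4, 8] → sum 42
[20, 4, 8, 2] → sum 34
[4, 8, 2, 20] → sum 34
5 windows satisfy the condition.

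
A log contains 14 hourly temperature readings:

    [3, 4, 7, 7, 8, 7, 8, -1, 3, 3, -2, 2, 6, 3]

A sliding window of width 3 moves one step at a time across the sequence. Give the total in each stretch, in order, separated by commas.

14, 18, 22, 22, 23, 14, 10, 5, 4, 3, 6, 11

Sliding a size-3 window across the 14 values:
(3, 4, 7) → sum 14
(4, 7, 7) → sum 18
(7, 7, 8) → sum 22
(7, 8, 7) → sum 22
(8, 7, 8) → sum 23
(7, 8, -1) → sum 14
(8, -1, 3) → sum 10
(-1, 3, 3) → sum 5
(3, 3, -2) → sum 4
(3, -2, 2) → sum 3
(-2, 2, 6) → sum 6
(2, 6, 3) → sum 11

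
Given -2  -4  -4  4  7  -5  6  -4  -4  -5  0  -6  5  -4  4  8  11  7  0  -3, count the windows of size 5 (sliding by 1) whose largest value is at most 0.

(-2, -4, -4, 4, 7) → max 7
(-4, -4, 4, 7, -5) → max 7
(-4, 4, 7, -5, 6) → max 7
(4, 7, -5, 6, -4) → max 7
(7, -5, 6, -4, -4) → max 7
(-5, 6, -4, -4, -5) → max 6
(6, -4, -4, -5, 0) → max 6
(-4, -4, -5, 0, -6) → max 0  ≤ 0 ✓
(-4, -5, 0, -6, 5) → max 5
(-5, 0, -6, 5, -4) → max 5
(0, -6, 5, -4, 4) → max 5
(-6, 5, -4, 4, 8) → max 8
(5, -4, 4, 8, 11) → max 11
(-4, 4, 8, 11, 7) → max 11
(4, 8, 11, 7, 0) → max 11
(8, 11, 7, 0, -3) → max 11
1 window satisfy the condition.

1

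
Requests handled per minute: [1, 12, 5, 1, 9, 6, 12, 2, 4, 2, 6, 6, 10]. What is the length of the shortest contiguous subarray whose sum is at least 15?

2

add 1: running sum 1 < 15
add 12: running sum 13 < 15
add 5: shortest ending here [12, 5] sum 17, len 2
add 1: shortest ending here [12, 5, 1] sum 18, len 3
add 9: shortest ending here [5, 1, 9] sum 15, len 3
add 6: shortest ending here [9, 6] sum 15, len 2
add 12: shortest ending here [6, 12] sum 18, len 2
add 2: shortest ending here [6, 12, 2] sum 20, len 3
add 4: shortest ending here [12, 2, 4] sum 18, len 3
add 2: shortest ending here [12, 2, 4, 2] sum 20, len 4
add 6: shortest ending here [12, 2, 4, 2, 6] sum 26, len 5
add 6: shortest ending here [4, 2, 6, 6] sum 18, len 4
add 10: shortest ending here [6, 10] sum 16, len 2
Shortest qualifying length: 2.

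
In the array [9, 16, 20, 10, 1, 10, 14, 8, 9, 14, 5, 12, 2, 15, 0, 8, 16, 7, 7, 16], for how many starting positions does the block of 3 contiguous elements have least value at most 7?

9 16 20 → min 9
16 20 10 → min 10
20 10 1 → min 1  ≤ 7 ✓
10 1 10 → min 1  ≤ 7 ✓
1 10 14 → min 1  ≤ 7 ✓
10 14 8 → min 8
14 8 9 → min 8
8 9 14 → min 8
9 14 5 → min 5  ≤ 7 ✓
14 5 12 → min 5  ≤ 7 ✓
5 12 2 → min 2  ≤ 7 ✓
12 2 15 → min 2  ≤ 7 ✓
2 15 0 → min 0  ≤ 7 ✓
15 0 8 → min 0  ≤ 7 ✓
0 8 16 → min 0  ≤ 7 ✓
8 16 7 → min 7  ≤ 7 ✓
16 7 7 → min 7  ≤ 7 ✓
7 7 16 → min 7  ≤ 7 ✓
13 windows satisfy the condition.

13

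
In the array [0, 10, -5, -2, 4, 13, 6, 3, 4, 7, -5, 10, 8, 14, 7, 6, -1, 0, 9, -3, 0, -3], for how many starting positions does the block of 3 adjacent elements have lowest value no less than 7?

[0, 10, -5] → min -5
[10, -5, -2] → min -5
[-5, -2, 4] → min -5
[-2, 4, 13] → min -2
[4, 13, 6] → min 4
[13, 6, 3] → min 3
[6, 3, 4] → min 3
[3, 4, 7] → min 3
[4, 7, -5] → min -5
[7, -5, 10] → min -5
[-5, 10, 8] → min -5
[10, 8, 14] → min 8  ≥ 7 ✓
[8, 14, 7] → min 7  ≥ 7 ✓
[14, 7, 6] → min 6
[7, 6, -1] → min -1
[6, -1, 0] → min -1
[-1, 0, 9] → min -1
[0, 9, -3] → min -3
[9, -3, 0] → min -3
[-3, 0, -3] → min -3
2 windows satisfy the condition.

2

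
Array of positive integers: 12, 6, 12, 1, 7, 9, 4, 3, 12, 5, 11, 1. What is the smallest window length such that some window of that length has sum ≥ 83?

12

add 12: running sum 12 < 83
add 6: running sum 18 < 83
add 12: running sum 30 < 83
add 1: running sum 31 < 83
add 7: running sum 38 < 83
add 9: running sum 47 < 83
add 4: running sum 51 < 83
add 3: running sum 54 < 83
add 12: running sum 66 < 83
add 5: running sum 71 < 83
add 11: running sum 82 < 83
add 1: shortest ending here [12, 6, 12, 1, 7, 9, 4, 3, 12, 5, 11, 1] sum 83, len 12
Shortest qualifying length: 12.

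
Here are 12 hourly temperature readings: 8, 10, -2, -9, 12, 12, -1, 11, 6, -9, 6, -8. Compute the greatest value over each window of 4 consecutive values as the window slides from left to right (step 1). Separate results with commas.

10, 12, 12, 12, 12, 12, 11, 11, 6

8 10 -2 -9 → max 10
10 -2 -9 12 → max 12
-2 -9 12 12 → max 12
-9 12 12 -1 → max 12
12 12 -1 11 → max 12
12 -1 11 6 → max 12
-1 11 6 -9 → max 11
11 6 -9 6 → max 11
6 -9 6 -8 → max 6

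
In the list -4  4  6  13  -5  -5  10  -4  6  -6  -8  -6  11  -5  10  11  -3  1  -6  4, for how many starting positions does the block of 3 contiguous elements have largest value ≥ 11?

[-4, 4, 6] → max 6
[4, 6, 13] → max 13  ≥ 11 ✓
[6, 13, -5] → max 13  ≥ 11 ✓
[13, -5, -5] → max 13  ≥ 11 ✓
[-5, -5, 10] → max 10
[-5, 10, -4] → max 10
[10, -4, 6] → max 10
[-4, 6, -6] → max 6
[6, -6, -8] → max 6
[-6, -8, -6] → max -6
[-8, -6, 11] → max 11  ≥ 11 ✓
[-6, 11, -5] → max 11  ≥ 11 ✓
[11, -5, 10] → max 11  ≥ 11 ✓
[-5, 10, 11] → max 11  ≥ 11 ✓
[10, 11, -3] → max 11  ≥ 11 ✓
[11, -3, 1] → max 11  ≥ 11 ✓
[-3, 1, -6] → max 1
[1, -6, 4] → max 4
9 windows satisfy the condition.

9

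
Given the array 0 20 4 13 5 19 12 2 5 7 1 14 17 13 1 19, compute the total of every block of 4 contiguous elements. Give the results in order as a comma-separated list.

37, 42, 41, 49, 38, 38, 26, 15, 27, 39, 45, 45, 50

Sliding a size-4 window across the 16 values:
0 20 4 13 → sum 37
20 4 13 5 → sum 42
4 13 5 19 → sum 41
13 5 19 12 → sum 49
5 19 12 2 → sum 38
19 12 2 5 → sum 38
12 2 5 7 → sum 26
2 5 7 1 → sum 15
5 7 1 14 → sum 27
7 1 14 17 → sum 39
1 14 17 13 → sum 45
14 17 13 1 → sum 45
17 13 1 19 → sum 50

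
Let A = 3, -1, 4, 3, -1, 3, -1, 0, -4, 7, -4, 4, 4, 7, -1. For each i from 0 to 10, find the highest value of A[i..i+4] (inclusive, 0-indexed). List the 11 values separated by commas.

3 -1 4 3 -1 → max 4
-1 4 3 -1 3 → max 4
4 3 -1 3 -1 → max 4
3 -1 3 -1 0 → max 3
-1 3 -1 0 -4 → max 3
3 -1 0 -4 7 → max 7
-1 0 -4 7 -4 → max 7
0 -4 7 -4 4 → max 7
-4 7 -4 4 4 → max 7
7 -4 4 4 7 → max 7
-4 4 4 7 -1 → max 7

4, 4, 4, 3, 3, 7, 7, 7, 7, 7, 7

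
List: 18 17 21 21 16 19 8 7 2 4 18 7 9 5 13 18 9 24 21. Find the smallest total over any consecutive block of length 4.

(18, 17, 21, 21) → sum 77
(17, 21, 21, 16) → sum 75
(21, 21, 16, 19) → sum 77
(21, 16, 19, 8) → sum 64
(16, 19, 8, 7) → sum 50
(19, 8, 7, 2) → sum 36
(8, 7, 2, 4) → sum 21
(7, 2, 4, 18) → sum 31
(2, 4, 18, 7) → sum 31
(4, 18, 7, 9) → sum 38
(18, 7, 9, 5) → sum 39
(7, 9, 5, 13) → sum 34
(9, 5, 13, 18) → sum 45
(5, 13, 18, 9) → sum 45
(13, 18, 9, 24) → sum 64
(18, 9, 24, 21) → sum 72
Smallest of these is 21.

21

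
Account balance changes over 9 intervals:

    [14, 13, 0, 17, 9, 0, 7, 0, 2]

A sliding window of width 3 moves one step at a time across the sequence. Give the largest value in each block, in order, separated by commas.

14 13 0 → max 14
13 0 17 → max 17
0 17 9 → max 17
17 9 0 → max 17
9 0 7 → max 9
0 7 0 → max 7
7 0 2 → max 7

14, 17, 17, 17, 9, 7, 7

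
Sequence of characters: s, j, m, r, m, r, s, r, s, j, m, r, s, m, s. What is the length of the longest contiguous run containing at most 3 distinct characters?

7

[s] 1 distinct, len 1
[s, j] 2 distinct, len 2
[s, j, m] 3 distinct, len 3
[j, m, r] 3 distinct, len 3
[j, m, r, m] 3 distinct, len 4
[j, m, r, m, r] 3 distinct, len 5
[m, r, m, r, s] 3 distinct, len 5
[m, r, m, r, s, r] 3 distinct, len 6
[m, r, m, r, s, r, s] 3 distinct, len 7
[r, s, r, s, j] 3 distinct, len 5
[s, j, m] 3 distinct, len 3
[j, m, r] 3 distinct, len 3
[m, r, s] 3 distinct, len 3
[m, r, s, m] 3 distinct, len 4
[m, r, s, m, s] 3 distinct, len 5
Longest length with ≤3 distinct: 7.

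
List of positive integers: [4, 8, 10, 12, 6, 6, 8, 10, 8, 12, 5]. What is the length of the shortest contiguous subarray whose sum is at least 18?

2

add 4: running sum 4 < 18
add 8: running sum 12 < 18
add 10: shortest ending here [8, 10] sum 18, len 2
add 12: shortest ending here [10, 12] sum 22, len 2
add 6: shortest ending here [12, 6] sum 18, len 2
add 6: shortest ending here [12, 6, 6] sum 24, len 3
add 8: shortest ending here [6, 6, 8] sum 20, len 3
add 10: shortest ending here [8, 10] sum 18, len 2
add 8: shortest ending here [10, 8] sum 18, len 2
add 12: shortest ending here [8, 12] sum 20, len 2
add 5: shortest ending here [8, 12, 5] sum 25, len 3
Shortest qualifying length: 2.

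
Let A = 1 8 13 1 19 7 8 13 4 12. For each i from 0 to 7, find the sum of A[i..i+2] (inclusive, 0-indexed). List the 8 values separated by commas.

22, 22, 33, 27, 34, 28, 25, 29

(1, 8, 13) → sum 22
(8, 13, 1) → sum 22
(13, 1, 19) → sum 33
(1, 19, 7) → sum 27
(19, 7, 8) → sum 34
(7, 8, 13) → sum 28
(8, 13, 4) → sum 25
(13, 4, 12) → sum 29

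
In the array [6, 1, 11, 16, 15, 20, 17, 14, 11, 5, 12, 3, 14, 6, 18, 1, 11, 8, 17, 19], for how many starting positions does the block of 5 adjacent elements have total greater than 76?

[6, 1, 11, 16, 15] → sum 49
[1, 11, 16, 15, 20] → sum 63
[11, 16, 15, 20, 17] → sum 79  > 76 ✓
[16, 15, 20, 17, 14] → sum 82  > 76 ✓
[15, 20, 17, 14, 11] → sum 77  > 76 ✓
[20, 17, 14, 11, 5] → sum 67
[17, 14, 11, 5, 12] → sum 59
[14, 11, 5, 12, 3] → sum 45
[11, 5, 12, 3, 14] → sum 45
[5, 12, 3, 14, 6] → sum 40
[12, 3, 14, 6, 18] → sum 53
[3, 14, 6, 18, 1] → sum 42
[14, 6, 18, 1, 11] → sum 50
[6, 18, 1, 11, 8] → sum 44
[18, 1, 11, 8, 17] → sum 55
[1, 11, 8, 17, 19] → sum 56
3 windows satisfy the condition.

3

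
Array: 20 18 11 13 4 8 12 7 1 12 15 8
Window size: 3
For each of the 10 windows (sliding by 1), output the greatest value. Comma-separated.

20, 18, 13, 13, 12, 12, 12, 12, 15, 15

20 18 11 → max 20
18 11 13 → max 18
11 13 4 → max 13
13 4 8 → max 13
4 8 12 → max 12
8 12 7 → max 12
12 7 1 → max 12
7 1 12 → max 12
1 12 15 → max 15
12 15 8 → max 15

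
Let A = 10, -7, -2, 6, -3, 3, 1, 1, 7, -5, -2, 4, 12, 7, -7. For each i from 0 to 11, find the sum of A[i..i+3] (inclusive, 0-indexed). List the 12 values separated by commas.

10 -7 -2 6 → sum 7
-7 -2 6 -3 → sum -6
-2 6 -3 3 → sum 4
6 -3 3 1 → sum 7
-3 3 1 1 → sum 2
3 1 1 7 → sum 12
1 1 7 -5 → sum 4
1 7 -5 -2 → sum 1
7 -5 -2 4 → sum 4
-5 -2 4 12 → sum 9
-2 4 12 7 → sum 21
4 12 7 -7 → sum 16

7, -6, 4, 7, 2, 12, 4, 1, 4, 9, 21, 16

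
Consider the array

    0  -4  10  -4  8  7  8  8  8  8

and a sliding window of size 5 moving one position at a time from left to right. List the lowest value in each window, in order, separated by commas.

(0, -4, 10, -4, 8) → min -4
(-4, 10, -4, 8, 7) → min -4
(10, -4, 8, 7, 8) → min -4
(-4, 8, 7, 8, 8) → min -4
(8, 7, 8, 8, 8) → min 7
(7, 8, 8, 8, 8) → min 7

-4, -4, -4, -4, 7, 7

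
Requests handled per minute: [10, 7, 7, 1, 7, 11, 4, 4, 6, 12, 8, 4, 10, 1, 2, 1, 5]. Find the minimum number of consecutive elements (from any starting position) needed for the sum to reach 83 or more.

Extend right; whenever the sum reaches 83, record the length and shrink from the left:
add 10: running sum 10 < 83
add 7: running sum 17 < 83
add 7: running sum 24 < 83
add 1: running sum 25 < 83
add 7: running sum 32 < 83
add 11: running sum 43 < 83
add 4: running sum 47 < 83
add 4: running sum 51 < 83
add 6: running sum 57 < 83
add 12: running sum 69 < 83
add 8: running sum 77 < 83
add 4: running sum 81 < 83
end 12: [10, 7, 7, 1, 7, 11, 4, 4, 6, 12, 8, 4, 10] sum 91, len 13
end 13: [10, 7, 7, 1, 7, 11, 4, 4, 6, 12, 8, 4, 10, 1] sum 92, len 14
end 14: [7, 7, 1, 7, 11, 4, 4, 6, 12, 8, 4, 10, 1, 2] sum 84, len 14
end 15: [7, 7, 1, 7, 11, 4, 4, 6, 12, 8, 4, 10, 1, 2, 1] sum 85, len 15
end 16: [7, 1, 7, 11, 4, 4, 6, 12, 8, 4, 10, 1, 2, 1, 5] sum 83, len 15
Shortest qualifying length: 13.

13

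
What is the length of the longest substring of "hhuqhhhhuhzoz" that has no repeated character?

4

[h] len 1
[h] len 1
[h, u] len 2
[h, u, q] len 3
[u, q, h] len 3
[h] len 1
[h] len 1
[h] len 1
[h, u] len 2
[u, h] len 2
[u, h, z] len 3
[u, h, z, o] len 4
[o, z] len 2
Longest all-distinct length: 4.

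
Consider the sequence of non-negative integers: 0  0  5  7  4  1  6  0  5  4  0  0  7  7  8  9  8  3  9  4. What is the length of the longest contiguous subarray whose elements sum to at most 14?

Extend to the right; shrink from the left whenever the sum exceeds 14:
→ 0: sum 0, len 1
→ 0: sum 0, len 2
→ 5: sum 5, len 3
→ 7: sum 12, len 4
→ 4 (dropped 0, 0, 5): sum 11, len 2
→ 1: sum 12, len 3
→ 6 (dropped 7): sum 11, len 3
→ 0: sum 11, len 4
→ 5 (dropped 4): sum 12, len 4
→ 4 (dropped 1, 6): sum 9, len 3
→ 0: sum 9, len 4
→ 0: sum 9, len 5
→ 7 (dropped 0, 5): sum 11, len 4
→ 7 (dropped 4): sum 14, len 4
→ 8 (dropped 0, 0, 7, 7): sum 8, len 1
→ 9 (dropped 8): sum 9, len 1
→ 8 (dropped 9): sum 8, len 1
→ 3: sum 11, len 2
→ 9 (dropped 8): sum 12, len 2
→ 4 (dropped 3): sum 13, len 2
Longest length seen: 5.

5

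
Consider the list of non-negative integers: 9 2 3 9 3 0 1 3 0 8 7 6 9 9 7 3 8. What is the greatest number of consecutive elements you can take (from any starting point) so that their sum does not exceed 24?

8

Extend to the right; shrink from the left whenever the sum exceeds 24:
[9] sum 9 len 1
[9, 2] sum 11 len 2
[9, 2, 3] sum 14 len 3
[9, 2, 3, 9] sum 23 len 4
[2, 3, 9, 3] sum 17 len 4
[2, 3, 9, 3, 0] sum 17 len 5
[2, 3, 9, 3, 0, 1] sum 18 len 6
[2, 3, 9, 3, 0, 1, 3] sum 21 len 7
[2, 3, 9, 3, 0, 1, 3, 0] sum 21 len 8
[9, 3, 0, 1, 3, 0, 8] sum 24 len 7
[3, 0, 1, 3, 0, 8, 7] sum 22 len 7
[3, 0, 8, 7, 6] sum 24 len 5
[7, 6, 9] sum 22 len 3
[6, 9, 9] sum 24 len 3
[9, 7] sum 16 len 2
[9, 7, 3] sum 19 len 3
[7, 3, 8] sum 18 len 3
Longest length seen: 8.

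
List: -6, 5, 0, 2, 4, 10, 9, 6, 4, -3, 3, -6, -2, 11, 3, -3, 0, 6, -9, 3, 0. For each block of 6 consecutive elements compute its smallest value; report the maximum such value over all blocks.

[-6, 5, 0, 2, 4, 10] → min -6
[5, 0, 2, 4, 10, 9] → min 0
[0, 2, 4, 10, 9, 6] → min 0
[2, 4, 10, 9, 6, 4] → min 2
[4, 10, 9, 6, 4, -3] → min -3
[10, 9, 6, 4, -3, 3] → min -3
[9, 6, 4, -3, 3, -6] → min -6
[6, 4, -3, 3, -6, -2] → min -6
[4, -3, 3, -6, -2, 11] → min -6
[-3, 3, -6, -2, 11, 3] → min -6
[3, -6, -2, 11, 3, -3] → min -6
[-6, -2, 11, 3, -3, 0] → min -6
[-2, 11, 3, -3, 0, 6] → min -3
[11, 3, -3, 0, 6, -9] → min -9
[3, -3, 0, 6, -9, 3] → min -9
[-3, 0, 6, -9, 3, 0] → min -9
Maximum of these is 2.

2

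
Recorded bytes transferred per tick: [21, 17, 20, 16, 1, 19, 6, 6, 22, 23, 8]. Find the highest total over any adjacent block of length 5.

Each size-5 window and its sum:
[21, 17, 20, 16, 1] → sum 75
[17, 20, 16, 1, 19] → sum 73
[20, 16, 1, 19, 6] → sum 62
[16, 1, 19, 6, 6] → sum 48
[1, 19, 6, 6, 22] → sum 54
[19, 6, 6, 22, 23] → sum 76
[6, 6, 22, 23, 8] → sum 65
Highest of these is 76.

76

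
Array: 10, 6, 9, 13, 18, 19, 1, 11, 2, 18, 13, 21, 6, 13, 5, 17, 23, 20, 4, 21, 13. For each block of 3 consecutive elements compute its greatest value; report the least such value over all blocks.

10

[10, 6, 9] → max 10
[6, 9, 13] → max 13
[9, 13, 18] → max 18
[13, 18, 19] → max 19
[18, 19, 1] → max 19
[19, 1, 11] → max 19
[1, 11, 2] → max 11
[11, 2, 18] → max 18
[2, 18, 13] → max 18
[18, 13, 21] → max 21
[13, 21, 6] → max 21
[21, 6, 13] → max 21
[6, 13, 5] → max 13
[13, 5, 17] → max 17
[5, 17, 23] → max 23
[17, 23, 20] → max 23
[23, 20, 4] → max 23
[20, 4, 21] → max 21
[4, 21, 13] → max 21
Least of these is 10.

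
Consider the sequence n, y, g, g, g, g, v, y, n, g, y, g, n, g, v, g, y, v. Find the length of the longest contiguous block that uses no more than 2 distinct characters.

5

add n: window [n] (1 distinct), len 1
add y: window [n, y] (2 distinct), len 2
add g: window [y, g] (2 distinct), len 2
add g: window [y, g, g] (2 distinct), len 3
add g: window [y, g, g, g] (2 distinct), len 4
add g: window [y, g, g, g, g] (2 distinct), len 5
add v: window [g, g, g, g, v] (2 distinct), len 5
add y: window [v, y] (2 distinct), len 2
add n: window [y, n] (2 distinct), len 2
add g: window [n, g] (2 distinct), len 2
add y: window [g, y] (2 distinct), len 2
add g: window [g, y, g] (2 distinct), len 3
add n: window [g, n] (2 distinct), len 2
add g: window [g, n, g] (2 distinct), len 3
add v: window [g, v] (2 distinct), len 2
add g: window [g, v, g] (2 distinct), len 3
add y: window [g, y] (2 distinct), len 2
add v: window [y, v] (2 distinct), len 2
Longest length with ≤2 distinct: 5.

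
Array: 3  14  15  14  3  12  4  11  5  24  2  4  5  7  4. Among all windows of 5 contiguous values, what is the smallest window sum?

(3, 14, 15, 14, 3) → sum 49
(14, 15, 14, 3, 12) → sum 58
(15, 14, 3, 12, 4) → sum 48
(14, 3, 12, 4, 11) → sum 44
(3, 12, 4, 11, 5) → sum 35
(12, 4, 11, 5, 24) → sum 56
(4, 11, 5, 24, 2) → sum 46
(11, 5, 24, 2, 4) → sum 46
(5, 24, 2, 4, 5) → sum 40
(24, 2, 4, 5, 7) → sum 42
(2, 4, 5, 7, 4) → sum 22
Smallest of these is 22.

22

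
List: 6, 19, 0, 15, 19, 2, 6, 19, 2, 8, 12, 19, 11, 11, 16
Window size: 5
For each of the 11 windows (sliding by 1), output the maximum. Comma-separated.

19, 19, 19, 19, 19, 19, 19, 19, 19, 19, 19

[6, 19, 0, 15, 19] → max 19
[19, 0, 15, 19, 2] → max 19
[0, 15, 19, 2, 6] → max 19
[15, 19, 2, 6, 19] → max 19
[19, 2, 6, 19, 2] → max 19
[2, 6, 19, 2, 8] → max 19
[6, 19, 2, 8, 12] → max 19
[19, 2, 8, 12, 19] → max 19
[2, 8, 12, 19, 11] → max 19
[8, 12, 19, 11, 11] → max 19
[12, 19, 11, 11, 16] → max 19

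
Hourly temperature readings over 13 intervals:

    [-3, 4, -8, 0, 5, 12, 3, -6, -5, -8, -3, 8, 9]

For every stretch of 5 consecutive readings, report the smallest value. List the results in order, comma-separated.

-8, -8, -8, -6, -6, -8, -8, -8, -8

[-3, 4, -8, 0, 5] → min -8
[4, -8, 0, 5, 12] → min -8
[-8, 0, 5, 12, 3] → min -8
[0, 5, 12, 3, -6] → min -6
[5, 12, 3, -6, -5] → min -6
[12, 3, -6, -5, -8] → min -8
[3, -6, -5, -8, -3] → min -8
[-6, -5, -8, -3, 8] → min -8
[-5, -8, -3, 8, 9] → min -8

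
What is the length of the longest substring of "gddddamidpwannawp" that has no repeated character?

add g: [g] len 1
add d: [g, d] len 2
add d (repeat d, move left end past it): [d] len 1
add d (repeat d, move left end past it): [d] len 1
add d (repeat d, move left end past it): [d] len 1
add a: [d, a] len 2
add m: [d, a, m] len 3
add i: [d, a, m, i] len 4
add d (repeat d, move left end past it): [a, m, i, d] len 4
add p: [a, m, i, d, p] len 5
add w: [a, m, i, d, p, w] len 6
add a (repeat a, move left end past it): [m, i, d, p, w, a] len 6
add n: [m, i, d, p, w, a, n] len 7
add n (repeat n, move left end past it): [n] len 1
add a: [n, a] len 2
add w: [n, a, w] len 3
add p: [n, a, w, p] len 4
Longest all-distinct length: 7.

7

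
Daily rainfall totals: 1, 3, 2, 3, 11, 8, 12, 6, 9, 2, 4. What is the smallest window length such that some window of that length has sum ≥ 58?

10

add 1: running sum 1 < 58
add 3: running sum 4 < 58
add 2: running sum 6 < 58
add 3: running sum 9 < 58
add 11: running sum 20 < 58
add 8: running sum 28 < 58
add 12: running sum 40 < 58
add 6: running sum 46 < 58
add 9: running sum 55 < 58
add 2: running sum 57 < 58
end 10: [3, 2, 3, 11, 8, 12, 6, 9, 2, 4] sum 60, len 10
Shortest qualifying length: 10.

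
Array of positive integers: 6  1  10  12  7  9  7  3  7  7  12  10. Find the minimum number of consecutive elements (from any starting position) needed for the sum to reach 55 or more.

add 6: running sum 6 < 55
add 1: running sum 7 < 55
add 10: running sum 17 < 55
add 12: running sum 29 < 55
add 7: running sum 36 < 55
add 9: running sum 45 < 55
add 7: running sum 52 < 55
add 3: shortest ending here [6, 1, 10, 12, 7, 9, 7, 3] sum 55, len 8
add 7: shortest ending here [10, 12, 7, 9, 7, 3, 7] sum 55, len 7
add 7: shortest ending here [10, 12, 7, 9, 7, 3, 7, 7] sum 62, len 8
add 12: shortest ending here [12, 7, 9, 7, 3, 7, 7, 12] sum 64, len 8
add 10: shortest ending here [9, 7, 3, 7, 7, 12, 10] sum 55, len 7
Shortest qualifying length: 7.

7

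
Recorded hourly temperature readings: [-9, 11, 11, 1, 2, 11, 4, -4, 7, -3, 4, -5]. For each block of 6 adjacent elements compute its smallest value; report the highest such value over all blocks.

Each size-6 window and its min:
-9 11 11 1 2 11 → min -9
11 11 1 2 11 4 → min 1
11 1 2 11 4 -4 → min -4
1 2 11 4 -4 7 → min -4
2 11 4 -4 7 -3 → min -4
11 4 -4 7 -3 4 → min -4
4 -4 7 -3 4 -5 → min -5
Highest of these is 1.

1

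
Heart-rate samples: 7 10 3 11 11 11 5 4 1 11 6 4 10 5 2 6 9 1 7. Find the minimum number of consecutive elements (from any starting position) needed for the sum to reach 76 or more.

11

add 7: running sum 7 < 76
add 10: running sum 17 < 76
add 3: running sum 20 < 76
add 11: running sum 31 < 76
add 11: running sum 42 < 76
add 11: running sum 53 < 76
add 5: running sum 58 < 76
add 4: running sum 62 < 76
add 1: running sum 63 < 76
add 11: running sum 74 < 76
end 10: [7, 10, 3, 11, 11, 11, 5, 4, 1, 11, 6] sum 80, len 11
end 11: [10, 3, 11, 11, 11, 5, 4, 1, 11, 6, 4] sum 77, len 11
end 12: [3, 11, 11, 11, 5, 4, 1, 11, 6, 4, 10] sum 77, len 11
end 13: [11, 11, 11, 5, 4, 1, 11, 6, 4, 10, 5] sum 79, len 11
end 14: [11, 11, 11, 5, 4, 1, 11, 6, 4, 10, 5, 2] sum 81, len 12
end 15: [11, 11, 5, 4, 1, 11, 6, 4, 10, 5, 2, 6] sum 76, len 12
end 16: [11, 11, 5, 4, 1, 11, 6, 4, 10, 5, 2, 6, 9] sum 85, len 13
end 17: [11, 11, 5, 4, 1, 11, 6, 4, 10, 5, 2, 6, 9, 1] sum 86, len 14
end 18: [11, 5, 4, 1, 11, 6, 4, 10, 5, 2, 6, 9, 1, 7] sum 82, len 14
Shortest qualifying length: 11.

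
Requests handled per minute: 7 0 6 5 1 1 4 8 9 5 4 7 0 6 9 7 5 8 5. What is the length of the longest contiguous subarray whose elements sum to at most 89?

17

Extend to the right; shrink from the left whenever the sum exceeds 89:
add 7: [7] sum 7, len 1
add 0: [7, 0] sum 7, len 2
add 6: [7, 0, 6] sum 13, len 3
add 5: [7, 0, 6, 5] sum 18, len 4
add 1: [7, 0, 6, 5, 1] sum 19, len 5
add 1: [7, 0, 6, 5, 1, 1] sum 20, len 6
add 4: [7, 0, 6, 5, 1, 1, 4] sum 24, len 7
add 8: [7, 0, 6, 5, 1, 1, 4, 8] sum 32, len 8
add 9: [7, 0, 6, 5, 1, 1, 4, 8, 9] sum 41, len 9
add 5: [7, 0, 6, 5, 1, 1, 4, 8, 9, 5] sum 46, len 10
add 4: [7, 0, 6, 5, 1, 1, 4, 8, 9, 5, 4] sum 50, len 11
add 7: [7, 0, 6, 5, 1, 1, 4, 8, 9, 5, 4, 7] sum 57, len 12
add 0: [7, 0, 6, 5, 1, 1, 4, 8, 9, 5, 4, 7, 0] sum 57, len 13
add 6: [7, 0, 6, 5, 1, 1, 4, 8, 9, 5, 4, 7, 0, 6] sum 63, len 14
add 9: [7, 0, 6, 5, 1, 1, 4, 8, 9, 5, 4, 7, 0, 6, 9] sum 72, len 15
add 7: [7, 0, 6, 5, 1, 1, 4, 8, 9, 5, 4, 7, 0, 6, 9, 7] sum 79, len 16
add 5: [7, 0, 6, 5, 1, 1, 4, 8, 9, 5, 4, 7, 0, 6, 9, 7, 5] sum 84, len 17
add 8: [0, 6, 5, 1, 1, 4, 8, 9, 5, 4, 7, 0, 6, 9, 7, 5, 8] sum 85, len 17
add 5: [5, 1, 1, 4, 8, 9, 5, 4, 7, 0, 6, 9, 7, 5, 8, 5] sum 84, len 16
Longest length seen: 17.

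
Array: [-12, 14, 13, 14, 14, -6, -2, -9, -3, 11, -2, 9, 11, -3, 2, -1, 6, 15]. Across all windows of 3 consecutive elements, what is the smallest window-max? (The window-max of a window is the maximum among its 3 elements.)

-2

[-12, 14, 13] → max 14
[14, 13, 14] → max 14
[13, 14, 14] → max 14
[14, 14, -6] → max 14
[14, -6, -2] → max 14
[-6, -2, -9] → max -2
[-2, -9, -3] → max -2
[-9, -3, 11] → max 11
[-3, 11, -2] → max 11
[11, -2, 9] → max 11
[-2, 9, 11] → max 11
[9, 11, -3] → max 11
[11, -3, 2] → max 11
[-3, 2, -1] → max 2
[2, -1, 6] → max 6
[-1, 6, 15] → max 15
Smallest of these is -2.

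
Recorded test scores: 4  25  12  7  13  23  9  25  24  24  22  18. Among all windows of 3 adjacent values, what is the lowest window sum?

32

Window sums for each of the 10 positions:
4 25 12 → sum 41
25 12 7 → sum 44
12 7 13 → sum 32
7 13 23 → sum 43
13 23 9 → sum 45
23 9 25 → sum 57
9 25 24 → sum 58
25 24 24 → sum 73
24 24 22 → sum 70
24 22 18 → sum 64
Lowest of these is 32.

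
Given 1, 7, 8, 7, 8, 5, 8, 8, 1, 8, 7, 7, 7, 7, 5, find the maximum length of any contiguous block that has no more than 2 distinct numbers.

Extend right; when distinct count exceeds 2, shrink from the left:
[1] 1 distinct, len 1
[1, 7] 2 distinct, len 2
[7, 8] 2 distinct, len 2
[7, 8, 7] 2 distinct, len 3
[7, 8, 7, 8] 2 distinct, len 4
[8, 5] 2 distinct, len 2
[8, 5, 8] 2 distinct, len 3
[8, 5, 8, 8] 2 distinct, len 4
[8, 8, 1] 2 distinct, len 3
[8, 8, 1, 8] 2 distinct, len 4
[8, 7] 2 distinct, len 2
[8, 7, 7] 2 distinct, len 3
[8, 7, 7, 7] 2 distinct, len 4
[8, 7, 7, 7, 7] 2 distinct, len 5
[7, 7, 7, 7, 5] 2 distinct, len 5
Longest length with ≤2 distinct: 5.

5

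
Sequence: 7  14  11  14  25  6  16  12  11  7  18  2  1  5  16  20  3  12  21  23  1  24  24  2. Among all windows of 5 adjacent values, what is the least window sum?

Window sums for each of the 20 positions:
[7, 14, 11, 14, 25] → sum 71
[14, 11, 14, 25, 6] → sum 70
[11, 14, 25, 6, 16] → sum 72
[14, 25, 6, 16, 12] → sum 73
[25, 6, 16, 12, 11] → sum 70
[6, 16, 12, 11, 7] → sum 52
[16, 12, 11, 7, 18] → sum 64
[12, 11, 7, 18, 2] → sum 50
[11, 7, 18, 2, 1] → sum 39
[7, 18, 2, 1, 5] → sum 33
[18, 2, 1, 5, 16] → sum 42
[2, 1, 5, 16, 20] → sum 44
[1, 5, 16, 20, 3] → sum 45
[5, 16, 20, 3, 12] → sum 56
[16, 20, 3, 12, 21] → sum 72
[20, 3, 12, 21, 23] → sum 79
[3, 12, 21, 23, 1] → sum 60
[12, 21, 23, 1, 24] → sum 81
[21, 23, 1, 24, 24] → sum 93
[23, 1, 24, 24, 2] → sum 74
Least of these is 33.

33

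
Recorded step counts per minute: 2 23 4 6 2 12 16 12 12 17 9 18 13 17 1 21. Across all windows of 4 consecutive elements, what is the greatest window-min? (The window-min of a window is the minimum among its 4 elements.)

12

[2, 23, 4, 6] → min 2
[23, 4, 6, 2] → min 2
[4, 6, 2, 12] → min 2
[6, 2, 12, 16] → min 2
[2, 12, 16, 12] → min 2
[12, 16, 12, 12] → min 12
[16, 12, 12, 17] → min 12
[12, 12, 17, 9] → min 9
[12, 17, 9, 18] → min 9
[17, 9, 18, 13] → min 9
[9, 18, 13, 17] → min 9
[18, 13, 17, 1] → min 1
[13, 17, 1, 21] → min 1
Greatest of these is 12.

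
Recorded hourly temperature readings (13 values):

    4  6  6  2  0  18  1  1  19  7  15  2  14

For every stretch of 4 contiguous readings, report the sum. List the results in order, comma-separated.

4 6 6 2 → sum 18
6 6 2 0 → sum 14
6 2 0 18 → sum 26
2 0 18 1 → sum 21
0 18 1 1 → sum 20
18 1 1 19 → sum 39
1 1 19 7 → sum 28
1 19 7 15 → sum 42
19 7 15 2 → sum 43
7 15 2 14 → sum 38

18, 14, 26, 21, 20, 39, 28, 42, 43, 38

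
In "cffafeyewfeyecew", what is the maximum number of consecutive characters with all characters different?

add c: [c] len 1
add f: [c, f] len 2
add f (repeat f, move left end past it): [f] len 1
add a: [f, a] len 2
add f (repeat f, move left end past it): [a, f] len 2
add e: [a, f, e] len 3
add y: [a, f, e, y] len 4
add e (repeat e, move left end past it): [y, e] len 2
add w: [y, e, w] len 3
add f: [y, e, w, f] len 4
add e (repeat e, move left end past it): [w, f, e] len 3
add y: [w, f, e, y] len 4
add e (repeat e, move left end past it): [y, e] len 2
add c: [y, e, c] len 3
add e (repeat e, move left end past it): [c, e] len 2
add w: [c, e, w] len 3
Longest all-distinct length: 4.

4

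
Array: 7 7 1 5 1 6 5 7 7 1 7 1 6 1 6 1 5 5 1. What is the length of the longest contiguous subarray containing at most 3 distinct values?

[7] 1 distinct, len 1
[7, 7] 1 distinct, len 2
[7, 7, 1] 2 distinct, len 3
[7, 7, 1, 5] 3 distinct, len 4
[7, 7, 1, 5, 1] 3 distinct, len 5
[1, 5, 1, 6] 3 distinct, len 4
[1, 5, 1, 6, 5] 3 distinct, len 5
[6, 5, 7] 3 distinct, len 3
[6, 5, 7, 7] 3 distinct, len 4
[5, 7, 7, 1] 3 distinct, len 4
[5, 7, 7, 1, 7] 3 distinct, len 5
[5, 7, 7, 1, 7, 1] 3 distinct, len 6
[7, 7, 1, 7, 1, 6] 3 distinct, len 6
[7, 7, 1, 7, 1, 6, 1] 3 distinct, len 7
[7, 7, 1, 7, 1, 6, 1, 6] 3 distinct, len 8
[7, 7, 1, 7, 1, 6, 1, 6, 1] 3 distinct, len 9
[1, 6, 1, 6, 1, 5] 3 distinct, len 6
[1, 6, 1, 6, 1, 5, 5] 3 distinct, len 7
[1, 6, 1, 6, 1, 5, 5, 1] 3 distinct, len 8
Longest length with ≤3 distinct: 9.

9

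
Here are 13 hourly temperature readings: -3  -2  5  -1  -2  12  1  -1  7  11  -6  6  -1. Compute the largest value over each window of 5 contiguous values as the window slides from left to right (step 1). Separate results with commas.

5, 12, 12, 12, 12, 12, 11, 11, 11

(-3, -2, 5, -1, -2) → max 5
(-2, 5, -1, -2, 12) → max 12
(5, -1, -2, 12, 1) → max 12
(-1, -2, 12, 1, -1) → max 12
(-2, 12, 1, -1, 7) → max 12
(12, 1, -1, 7, 11) → max 12
(1, -1, 7, 11, -6) → max 11
(-1, 7, 11, -6, 6) → max 11
(7, 11, -6, 6, -1) → max 11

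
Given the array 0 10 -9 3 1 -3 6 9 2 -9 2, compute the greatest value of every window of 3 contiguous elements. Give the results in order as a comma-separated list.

10, 10, 3, 3, 6, 9, 9, 9, 2

[0, 10, -9] → max 10
[10, -9, 3] → max 10
[-9, 3, 1] → max 3
[3, 1, -3] → max 3
[1, -3, 6] → max 6
[-3, 6, 9] → max 9
[6, 9, 2] → max 9
[9, 2, -9] → max 9
[2, -9, 2] → max 2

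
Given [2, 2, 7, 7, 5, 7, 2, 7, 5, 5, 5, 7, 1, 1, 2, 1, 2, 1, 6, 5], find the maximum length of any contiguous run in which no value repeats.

add 2: [2] len 1
add 2 (repeat 2, move left end past it): [2] len 1
add 7: [2, 7] len 2
add 7 (repeat 7, move left end past it): [7] len 1
add 5: [7, 5] len 2
add 7 (repeat 7, move left end past it): [5, 7] len 2
add 2: [5, 7, 2] len 3
add 7 (repeat 7, move left end past it): [2, 7] len 2
add 5: [2, 7, 5] len 3
add 5 (repeat 5, move left end past it): [5] len 1
add 5 (repeat 5, move left end past it): [5] len 1
add 7: [5, 7] len 2
add 1: [5, 7, 1] len 3
add 1 (repeat 1, move left end past it): [1] len 1
add 2: [1, 2] len 2
add 1 (repeat 1, move left end past it): [2, 1] len 2
add 2 (repeat 2, move left end past it): [1, 2] len 2
add 1 (repeat 1, move left end past it): [2, 1] len 2
add 6: [2, 1, 6] len 3
add 5: [2, 1, 6, 5] len 4
Longest all-distinct length: 4.

4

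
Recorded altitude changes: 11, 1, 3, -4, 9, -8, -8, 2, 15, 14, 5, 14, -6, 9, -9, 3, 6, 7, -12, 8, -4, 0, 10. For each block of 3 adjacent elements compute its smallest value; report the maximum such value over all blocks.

5

(11, 1, 3) → min 1
(1, 3, -4) → min -4
(3, -4, 9) → min -4
(-4, 9, -8) → min -8
(9, -8, -8) → min -8
(-8, -8, 2) → min -8
(-8, 2, 15) → min -8
(2, 15, 14) → min 2
(15, 14, 5) → min 5
(14, 5, 14) → min 5
(5, 14, -6) → min -6
(14, -6, 9) → min -6
(-6, 9, -9) → min -9
(9, -9, 3) → min -9
(-9, 3, 6) → min -9
(3, 6, 7) → min 3
(6, 7, -12) → min -12
(7, -12, 8) → min -12
(-12, 8, -4) → min -12
(8, -4, 0) → min -4
(-4, 0, 10) → min -4
Maximum of these is 5.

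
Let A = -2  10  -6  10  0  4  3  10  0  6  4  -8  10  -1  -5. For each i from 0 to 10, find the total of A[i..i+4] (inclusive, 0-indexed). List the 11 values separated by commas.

Sliding a size-5 window across the 15 values:
-2 10 -6 10 0 → sum 12
10 -6 10 0 4 → sum 18
-6 10 0 4 3 → sum 11
10 0 4 3 10 → sum 27
0 4 3 10 0 → sum 17
4 3 10 0 6 → sum 23
3 10 0 6 4 → sum 23
10 0 6 4 -8 → sum 12
0 6 4 -8 10 → sum 12
6 4 -8 10 -1 → sum 11
4 -8 10 -1 -5 → sum 0

12, 18, 11, 27, 17, 23, 23, 12, 12, 11, 0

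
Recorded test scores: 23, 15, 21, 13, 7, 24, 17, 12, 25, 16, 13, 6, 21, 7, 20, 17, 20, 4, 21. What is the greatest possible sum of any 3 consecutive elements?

59

[23, 15, 21] → sum 59
[15, 21, 13] → sum 49
[21, 13, 7] → sum 41
[13, 7, 24] → sum 44
[7, 24, 17] → sum 48
[24, 17, 12] → sum 53
[17, 12, 25] → sum 54
[12, 25, 16] → sum 53
[25, 16, 13] → sum 54
[16, 13, 6] → sum 35
[13, 6, 21] → sum 40
[6, 21, 7] → sum 34
[21, 7, 20] → sum 48
[7, 20, 17] → sum 44
[20, 17, 20] → sum 57
[17, 20, 4] → sum 41
[20, 4, 21] → sum 45
Greatest of these is 59.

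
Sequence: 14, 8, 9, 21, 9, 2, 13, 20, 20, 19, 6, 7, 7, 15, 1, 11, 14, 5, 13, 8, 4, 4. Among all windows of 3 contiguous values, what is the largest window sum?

[14, 8, 9] → sum 31
[8, 9, 21] → sum 38
[9, 21, 9] → sum 39
[21, 9, 2] → sum 32
[9, 2, 13] → sum 24
[2, 13, 20] → sum 35
[13, 20, 20] → sum 53
[20, 20, 19] → sum 59
[20, 19, 6] → sum 45
[19, 6, 7] → sum 32
[6, 7, 7] → sum 20
[7, 7, 15] → sum 29
[7, 15, 1] → sum 23
[15, 1, 11] → sum 27
[1, 11, 14] → sum 26
[11, 14, 5] → sum 30
[14, 5, 13] → sum 32
[5, 13, 8] → sum 26
[13, 8, 4] → sum 25
[8, 4, 4] → sum 16
Largest of these is 59.

59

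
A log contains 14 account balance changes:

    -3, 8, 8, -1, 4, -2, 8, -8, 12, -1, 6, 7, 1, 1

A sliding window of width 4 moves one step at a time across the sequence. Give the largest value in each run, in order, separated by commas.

8, 8, 8, 8, 8, 12, 12, 12, 12, 7, 7

Sliding a size-4 window across the 14 values:
[-3, 8, 8, -1] → max 8
[8, 8, -1, 4] → max 8
[8, -1, 4, -2] → max 8
[-1, 4, -2, 8] → max 8
[4, -2, 8, -8] → max 8
[-2, 8, -8, 12] → max 12
[8, -8, 12, -1] → max 12
[-8, 12, -1, 6] → max 12
[12, -1, 6, 7] → max 12
[-1, 6, 7, 1] → max 7
[6, 7, 1, 1] → max 7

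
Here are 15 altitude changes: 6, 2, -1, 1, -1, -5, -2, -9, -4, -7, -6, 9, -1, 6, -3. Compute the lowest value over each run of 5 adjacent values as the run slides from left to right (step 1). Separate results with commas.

[6, 2, -1, 1, -1] → min -1
[2, -1, 1, -1, -5] → min -5
[-1, 1, -1, -5, -2] → min -5
[1, -1, -5, -2, -9] → min -9
[-1, -5, -2, -9, -4] → min -9
[-5, -2, -9, -4, -7] → min -9
[-2, -9, -4, -7, -6] → min -9
[-9, -4, -7, -6, 9] → min -9
[-4, -7, -6, 9, -1] → min -7
[-7, -6, 9, -1, 6] → min -7
[-6, 9, -1, 6, -3] → min -6

-1, -5, -5, -9, -9, -9, -9, -9, -7, -7, -6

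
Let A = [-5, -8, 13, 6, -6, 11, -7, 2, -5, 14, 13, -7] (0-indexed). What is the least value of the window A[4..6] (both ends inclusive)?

Elements at indices 4..6: -6, 11, -7
min(-6, 11, -7) = -7

-7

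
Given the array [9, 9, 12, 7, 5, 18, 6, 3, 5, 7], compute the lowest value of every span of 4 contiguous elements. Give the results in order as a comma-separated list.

7, 5, 5, 5, 3, 3, 3

(9, 9, 12, 7) → min 7
(9, 12, 7, 5) → min 5
(12, 7, 5, 18) → min 5
(7, 5, 18, 6) → min 5
(5, 18, 6, 3) → min 3
(18, 6, 3, 5) → min 3
(6, 3, 5, 7) → min 3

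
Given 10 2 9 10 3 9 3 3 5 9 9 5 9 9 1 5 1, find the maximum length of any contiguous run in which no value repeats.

4

add 10: [10] len 1
add 2: [10, 2] len 2
add 9: [10, 2, 9] len 3
add 10 (repeat 10, move left end past it): [2, 9, 10] len 3
add 3: [2, 9, 10, 3] len 4
add 9 (repeat 9, move left end past it): [10, 3, 9] len 3
add 3 (repeat 3, move left end past it): [9, 3] len 2
add 3 (repeat 3, move left end past it): [3] len 1
add 5: [3, 5] len 2
add 9: [3, 5, 9] len 3
add 9 (repeat 9, move left end past it): [9] len 1
add 5: [9, 5] len 2
add 9 (repeat 9, move left end past it): [5, 9] len 2
add 9 (repeat 9, move left end past it): [9] len 1
add 1: [9, 1] len 2
add 5: [9, 1, 5] len 3
add 1 (repeat 1, move left end past it): [5, 1] len 2
Longest all-distinct length: 4.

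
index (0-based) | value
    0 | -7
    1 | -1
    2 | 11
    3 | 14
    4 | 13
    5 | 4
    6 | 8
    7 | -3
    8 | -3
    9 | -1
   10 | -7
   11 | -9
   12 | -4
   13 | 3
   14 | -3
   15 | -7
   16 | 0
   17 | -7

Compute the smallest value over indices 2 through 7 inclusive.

Elements at indices 2..7: 11, 14, 13, 4, 8, -3
min(11, 14, 13, 4, 8, -3) = -3

-3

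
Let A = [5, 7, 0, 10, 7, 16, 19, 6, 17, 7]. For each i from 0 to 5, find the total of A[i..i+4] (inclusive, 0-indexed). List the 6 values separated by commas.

5 7 0 10 7 → sum 29
7 0 10 7 16 → sum 40
0 10 7 16 19 → sum 52
10 7 16 19 6 → sum 58
7 16 19 6 17 → sum 65
16 19 6 17 7 → sum 65

29, 40, 52, 58, 65, 65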